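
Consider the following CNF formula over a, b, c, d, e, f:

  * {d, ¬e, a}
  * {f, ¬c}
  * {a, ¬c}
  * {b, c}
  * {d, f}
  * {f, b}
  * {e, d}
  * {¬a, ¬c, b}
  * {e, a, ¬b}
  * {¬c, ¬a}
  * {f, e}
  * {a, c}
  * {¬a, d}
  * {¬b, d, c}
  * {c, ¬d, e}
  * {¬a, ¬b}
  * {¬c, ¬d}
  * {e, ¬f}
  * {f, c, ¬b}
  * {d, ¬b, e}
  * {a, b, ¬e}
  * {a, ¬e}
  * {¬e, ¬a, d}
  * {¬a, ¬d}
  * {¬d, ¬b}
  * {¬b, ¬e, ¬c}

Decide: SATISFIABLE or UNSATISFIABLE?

a = True:
  propagation gives c=False, b=True; an empty clause results — contradiction.
a = False:
  propagation gives c=False; an empty clause results — contradiction.
Every branch closes, so no satisfying assignment exists.

UNSATISFIABLE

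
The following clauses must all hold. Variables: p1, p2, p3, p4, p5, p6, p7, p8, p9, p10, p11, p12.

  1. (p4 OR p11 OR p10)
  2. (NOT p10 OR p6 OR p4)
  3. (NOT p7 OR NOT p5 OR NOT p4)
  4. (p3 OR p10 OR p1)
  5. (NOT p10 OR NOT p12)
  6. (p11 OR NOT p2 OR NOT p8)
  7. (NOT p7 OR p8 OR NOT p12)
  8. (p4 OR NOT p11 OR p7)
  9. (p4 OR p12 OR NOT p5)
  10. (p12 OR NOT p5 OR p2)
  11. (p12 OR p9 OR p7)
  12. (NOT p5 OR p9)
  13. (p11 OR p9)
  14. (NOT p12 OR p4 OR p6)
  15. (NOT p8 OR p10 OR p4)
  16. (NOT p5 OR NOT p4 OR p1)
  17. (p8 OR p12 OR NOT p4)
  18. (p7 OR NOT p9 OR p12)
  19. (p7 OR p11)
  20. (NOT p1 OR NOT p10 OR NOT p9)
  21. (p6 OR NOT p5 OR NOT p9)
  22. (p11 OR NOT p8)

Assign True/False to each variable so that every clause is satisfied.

p3 occurs only positively in the remaining clauses — set p3 = True.
p5 occurs only negated in the remaining clauses — set p5 = False.
Branch on p1: take p1 = True.
For the remaining variables, p2 = False, p4 = True, p6 = True, p7 = False, p8 = False, p9 = True, p10 = False, p11 = True, p12 = True works.

p1=True, p2=False, p3=True, p4=True, p5=False, p6=True, p7=False, p8=False, p9=True, p10=False, p11=True, p12=True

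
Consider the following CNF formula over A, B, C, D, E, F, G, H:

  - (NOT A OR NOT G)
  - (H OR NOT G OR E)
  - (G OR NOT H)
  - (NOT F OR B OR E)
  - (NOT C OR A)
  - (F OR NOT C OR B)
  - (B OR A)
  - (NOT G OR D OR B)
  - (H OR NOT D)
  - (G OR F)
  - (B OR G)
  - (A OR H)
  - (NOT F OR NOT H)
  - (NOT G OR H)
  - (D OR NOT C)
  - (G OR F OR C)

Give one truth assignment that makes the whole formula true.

A=1, B=1, C=0, D=0, E=1, F=1, G=0, H=0

Pure literal: B appears only positively; assign B = True.
E occurs only positively in the remaining clauses — set E = True.
Try A = True.
  then G is forced to False.
  then H is forced to False.
  then D is forced to False.
  then F is forced to True.
  then C is forced to False.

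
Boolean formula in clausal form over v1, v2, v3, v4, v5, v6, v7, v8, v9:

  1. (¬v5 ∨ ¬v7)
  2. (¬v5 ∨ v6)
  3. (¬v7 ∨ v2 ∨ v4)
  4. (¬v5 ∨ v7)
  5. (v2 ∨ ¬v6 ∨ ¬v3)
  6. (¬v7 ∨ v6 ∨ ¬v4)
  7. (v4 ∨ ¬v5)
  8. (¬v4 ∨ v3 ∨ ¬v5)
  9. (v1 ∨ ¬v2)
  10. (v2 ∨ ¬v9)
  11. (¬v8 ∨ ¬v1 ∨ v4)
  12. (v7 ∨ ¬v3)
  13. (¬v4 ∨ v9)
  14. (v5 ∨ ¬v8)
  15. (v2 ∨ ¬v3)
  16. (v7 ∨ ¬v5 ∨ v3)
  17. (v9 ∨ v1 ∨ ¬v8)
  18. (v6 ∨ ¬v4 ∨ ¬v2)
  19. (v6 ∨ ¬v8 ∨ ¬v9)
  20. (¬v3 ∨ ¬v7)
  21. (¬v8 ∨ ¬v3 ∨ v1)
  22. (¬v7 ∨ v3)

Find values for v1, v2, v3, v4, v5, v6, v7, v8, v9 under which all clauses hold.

v1=True, v2=True, v3=False, v4=False, v5=False, v6=True, v7=False, v8=False, v9=False

Check each clause:
  1. (¬v5 ∨ ¬v7) — ¬v7 is true.
  2. (v6 ∨ ¬v5) — ¬v5 is true.
  3. (v2 ∨ v4 ∨ ¬v7) — ¬v7 is true.
  4. (v7 ∨ ¬v5) — ¬v5 is true.
  5. (v2 ∨ ¬v6 ∨ ¬v3) — v2 is true.
  6. (v6 ∨ ¬v4 ∨ ¬v7) — ¬v7 is true.
  7. (v4 ∨ ¬v5) — ¬v5 is true.
  8. (¬v5 ∨ v3 ∨ ¬v4) — ¬v5 is true.
  9. (¬v2 ∨ v1) — v1 is true.
  10. (v2 ∨ ¬v9) — v2 is true.
  11. (¬v8 ∨ ¬v1 ∨ v4) — ¬v8 is true.
  12. (¬v3 ∨ v7) — ¬v3 is true.
  13. (¬v4 ∨ v9) — ¬v4 is true.
  14. (¬v8 ∨ v5) — ¬v8 is true.
  15. (v2 ∨ ¬v3) — v2 is true.
  16. (v7 ∨ v3 ∨ ¬v5) — ¬v5 is true.
  17. (¬v8 ∨ v9 ∨ v1) — ¬v8 is true.
  18. (v6 ∨ ¬v4 ∨ ¬v2) — ¬v4 is true.
  19. (v6 ∨ ¬v8 ∨ ¬v9) — ¬v8 is true.
  20. (¬v7 ∨ ¬v3) — ¬v7 is true.
  21. (v1 ∨ ¬v8 ∨ ¬v3) — ¬v8 is true.
  22. (¬v7 ∨ v3) — ¬v7 is true.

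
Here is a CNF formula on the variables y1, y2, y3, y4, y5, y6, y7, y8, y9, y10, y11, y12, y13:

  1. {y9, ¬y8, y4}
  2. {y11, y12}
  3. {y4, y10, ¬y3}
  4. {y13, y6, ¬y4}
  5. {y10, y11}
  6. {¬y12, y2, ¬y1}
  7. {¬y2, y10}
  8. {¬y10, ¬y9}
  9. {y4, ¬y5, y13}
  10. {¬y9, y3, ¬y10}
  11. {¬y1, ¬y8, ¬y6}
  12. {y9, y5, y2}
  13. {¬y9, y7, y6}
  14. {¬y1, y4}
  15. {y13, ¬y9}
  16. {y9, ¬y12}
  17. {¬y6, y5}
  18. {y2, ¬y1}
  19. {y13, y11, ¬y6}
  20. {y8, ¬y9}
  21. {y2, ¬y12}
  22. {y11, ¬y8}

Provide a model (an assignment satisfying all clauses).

y1 = False  y2 = False  y3 = True  y4 = True  y5 = True  y6 = False  y7 = False  y8 = True  y9 = False  y10 = True  y11 = True  y12 = False  y13 = True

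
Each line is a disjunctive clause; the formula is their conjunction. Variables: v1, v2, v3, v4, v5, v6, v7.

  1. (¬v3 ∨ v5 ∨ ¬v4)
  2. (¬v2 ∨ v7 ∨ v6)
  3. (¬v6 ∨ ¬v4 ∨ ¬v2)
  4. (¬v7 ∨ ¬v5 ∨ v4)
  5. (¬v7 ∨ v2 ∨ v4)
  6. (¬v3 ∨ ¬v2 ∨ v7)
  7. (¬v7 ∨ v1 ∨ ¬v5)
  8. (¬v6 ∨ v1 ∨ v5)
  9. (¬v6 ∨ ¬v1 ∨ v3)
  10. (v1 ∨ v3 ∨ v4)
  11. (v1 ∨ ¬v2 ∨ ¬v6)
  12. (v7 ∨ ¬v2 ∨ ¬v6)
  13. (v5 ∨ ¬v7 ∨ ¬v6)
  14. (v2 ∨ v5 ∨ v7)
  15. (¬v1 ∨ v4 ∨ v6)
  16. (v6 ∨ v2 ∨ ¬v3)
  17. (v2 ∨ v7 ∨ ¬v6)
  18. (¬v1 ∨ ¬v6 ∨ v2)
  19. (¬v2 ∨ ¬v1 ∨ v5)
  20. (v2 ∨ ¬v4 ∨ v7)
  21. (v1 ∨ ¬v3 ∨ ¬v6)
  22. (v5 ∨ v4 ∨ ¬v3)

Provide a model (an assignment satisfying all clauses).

Branch on v1: take v1 = False.
Branch on v2: take v2 = False.
Set v3 = False and propagate.
  then v4 is forced to True.
  then v7 is forced to True.
  then v5 is forced to False.
  then v6 is forced to False.

v1=F, v2=F, v3=F, v4=T, v5=F, v6=F, v7=T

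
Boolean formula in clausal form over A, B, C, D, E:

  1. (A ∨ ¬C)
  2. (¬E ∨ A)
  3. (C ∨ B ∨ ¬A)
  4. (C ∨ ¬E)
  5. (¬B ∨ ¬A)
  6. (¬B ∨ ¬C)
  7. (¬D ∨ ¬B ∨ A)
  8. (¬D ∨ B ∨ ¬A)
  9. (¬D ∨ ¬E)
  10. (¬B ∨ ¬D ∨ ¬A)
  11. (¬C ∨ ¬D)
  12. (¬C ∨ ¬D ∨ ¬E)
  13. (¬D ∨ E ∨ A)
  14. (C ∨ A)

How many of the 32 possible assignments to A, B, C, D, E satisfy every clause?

2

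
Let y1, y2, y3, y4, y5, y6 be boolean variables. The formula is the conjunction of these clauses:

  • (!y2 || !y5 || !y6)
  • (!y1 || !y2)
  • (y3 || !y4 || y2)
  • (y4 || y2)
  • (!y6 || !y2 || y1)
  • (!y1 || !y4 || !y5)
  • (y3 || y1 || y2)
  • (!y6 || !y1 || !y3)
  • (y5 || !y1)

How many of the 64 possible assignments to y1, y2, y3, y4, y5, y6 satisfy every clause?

12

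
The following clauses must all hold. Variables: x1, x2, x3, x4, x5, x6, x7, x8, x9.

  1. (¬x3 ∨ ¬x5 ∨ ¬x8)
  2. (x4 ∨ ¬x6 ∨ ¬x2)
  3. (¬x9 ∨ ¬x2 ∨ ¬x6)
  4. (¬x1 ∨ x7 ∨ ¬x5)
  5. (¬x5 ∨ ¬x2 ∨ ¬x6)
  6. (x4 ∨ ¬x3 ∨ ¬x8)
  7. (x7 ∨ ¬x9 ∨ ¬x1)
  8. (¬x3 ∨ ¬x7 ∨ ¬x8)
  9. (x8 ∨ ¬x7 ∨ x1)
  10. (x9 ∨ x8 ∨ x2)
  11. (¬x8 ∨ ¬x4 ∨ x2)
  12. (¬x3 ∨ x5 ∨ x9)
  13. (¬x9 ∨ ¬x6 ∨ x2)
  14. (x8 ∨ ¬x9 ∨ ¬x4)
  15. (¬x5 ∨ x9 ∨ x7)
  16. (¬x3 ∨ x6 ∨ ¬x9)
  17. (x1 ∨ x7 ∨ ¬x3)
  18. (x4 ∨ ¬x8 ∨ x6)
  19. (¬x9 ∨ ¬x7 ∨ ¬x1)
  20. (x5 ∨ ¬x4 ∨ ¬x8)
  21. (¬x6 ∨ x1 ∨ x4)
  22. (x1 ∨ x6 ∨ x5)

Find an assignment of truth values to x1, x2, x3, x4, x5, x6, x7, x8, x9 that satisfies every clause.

Pure literal: x3 appears only negated; assign x3 = False.
Set x1 = False and propagate.
Set x2 = True and propagate.
Try x4 = False.
  then x6 is forced to False.
  then x8 is forced to False.
  then x7 is forced to False.
  then x5 is forced to True.
  then x9 is forced to True.
Check each clause:
  1. (¬x3 ∨ ¬x8 ∨ ¬x5) — ¬x8 is true.
  2. (¬x2 ∨ x4 ∨ ¬x6) — ¬x6 is true.
  3. (¬x2 ∨ ¬x6 ∨ ¬x9) — ¬x6 is true.
  4. (x7 ∨ ¬x5 ∨ ¬x1) — ¬x1 is true.
  5. (¬x6 ∨ ¬x5 ∨ ¬x2) — ¬x6 is true.
  6. (¬x3 ∨ ¬x8 ∨ x4) — ¬x8 is true.
  7. (¬x1 ∨ x7 ∨ ¬x9) — ¬x1 is true.
  8. (¬x3 ∨ ¬x7 ∨ ¬x8) — ¬x8 is true.
  9. (x1 ∨ ¬x7 ∨ x8) — ¬x7 is true.
  10. (x2 ∨ x8 ∨ x9) — x9 is true.
  11. (¬x8 ∨ ¬x4 ∨ x2) — ¬x8 is true.
  12. (x5 ∨ ¬x3 ∨ x9) — x9 is true.
  13. (x2 ∨ ¬x9 ∨ ¬x6) — x2 is true.
  14. (¬x4 ∨ ¬x9 ∨ x8) — ¬x4 is true.
  15. (x9 ∨ x7 ∨ ¬x5) — x9 is true.
  16. (x6 ∨ ¬x9 ∨ ¬x3) — ¬x3 is true.
  17. (¬x3 ∨ x7 ∨ x1) — ¬x3 is true.
  18. (x4 ∨ x6 ∨ ¬x8) — ¬x8 is true.
  19. (¬x1 ∨ ¬x9 ∨ ¬x7) — ¬x7 is true.
  20. (¬x4 ∨ ¬x8 ∨ x5) — ¬x8 is true.
  21. (¬x6 ∨ x1 ∨ x4) — ¬x6 is true.
  22. (x6 ∨ x5 ∨ x1) — x5 is true.

x1=False, x2=True, x3=False, x4=False, x5=True, x6=False, x7=False, x8=False, x9=True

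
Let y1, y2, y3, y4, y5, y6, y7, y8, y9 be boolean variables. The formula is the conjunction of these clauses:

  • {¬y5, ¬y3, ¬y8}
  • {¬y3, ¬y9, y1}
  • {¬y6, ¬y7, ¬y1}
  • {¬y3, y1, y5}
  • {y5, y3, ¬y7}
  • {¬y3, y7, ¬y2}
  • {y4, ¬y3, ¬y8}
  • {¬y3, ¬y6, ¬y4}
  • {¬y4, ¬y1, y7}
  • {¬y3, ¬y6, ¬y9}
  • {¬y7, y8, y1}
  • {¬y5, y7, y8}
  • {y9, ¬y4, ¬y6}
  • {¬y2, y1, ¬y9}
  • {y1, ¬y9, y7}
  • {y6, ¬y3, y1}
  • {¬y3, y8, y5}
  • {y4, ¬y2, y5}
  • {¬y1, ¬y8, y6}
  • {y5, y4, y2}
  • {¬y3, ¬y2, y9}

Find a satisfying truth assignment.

Branch on y1: take y1 = False.
Set y2 = False and propagate.
The remaining clauses are satisfied by y3 = False, y4 = False, y5 = True, y6 = False, y7 = True, y8 = True, y9 = False.
Every clause has at least one true literal under this assignment.

y1=F, y2=F, y3=F, y4=F, y5=T, y6=F, y7=T, y8=T, y9=F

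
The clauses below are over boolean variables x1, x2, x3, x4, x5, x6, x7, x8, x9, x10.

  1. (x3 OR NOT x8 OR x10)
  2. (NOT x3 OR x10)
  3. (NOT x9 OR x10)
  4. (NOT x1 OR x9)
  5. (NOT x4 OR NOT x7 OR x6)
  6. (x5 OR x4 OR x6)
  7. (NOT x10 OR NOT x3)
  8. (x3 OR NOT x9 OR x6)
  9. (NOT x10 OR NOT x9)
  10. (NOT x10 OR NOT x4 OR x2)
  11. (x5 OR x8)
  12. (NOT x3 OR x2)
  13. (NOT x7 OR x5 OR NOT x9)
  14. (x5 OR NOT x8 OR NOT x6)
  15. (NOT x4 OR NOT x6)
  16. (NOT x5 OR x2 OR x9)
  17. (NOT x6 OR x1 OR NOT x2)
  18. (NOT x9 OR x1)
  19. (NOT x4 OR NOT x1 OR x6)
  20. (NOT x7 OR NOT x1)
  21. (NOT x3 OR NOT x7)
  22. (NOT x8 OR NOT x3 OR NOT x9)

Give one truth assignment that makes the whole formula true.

x1=False, x2=True, x3=False, x4=False, x5=True, x6=False, x7=False, x8=False, x9=False, x10=False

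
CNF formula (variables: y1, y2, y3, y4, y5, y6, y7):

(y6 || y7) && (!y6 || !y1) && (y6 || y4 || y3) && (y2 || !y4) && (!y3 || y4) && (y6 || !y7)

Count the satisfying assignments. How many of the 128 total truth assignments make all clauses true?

Case analysis on y6 and y4:
  y6=T, y4=T: forces y1=F; y2=T; y3, y5, y7 free → 2^3 = 8.
  y6=T, y4=F: forces y1=F; y3=F; y2, y5, y7 free → 2^3 = 8.
  y6=F, y4=T: a clause becomes empty — 0.
  y6=F, y4=F: a clause becomes empty — 0.
Total: 8 + 8 + 0 + 0 = 16.

16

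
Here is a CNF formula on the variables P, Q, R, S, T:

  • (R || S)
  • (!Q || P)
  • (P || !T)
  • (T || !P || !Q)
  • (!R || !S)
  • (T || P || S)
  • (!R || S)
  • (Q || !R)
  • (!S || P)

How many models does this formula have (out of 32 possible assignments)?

3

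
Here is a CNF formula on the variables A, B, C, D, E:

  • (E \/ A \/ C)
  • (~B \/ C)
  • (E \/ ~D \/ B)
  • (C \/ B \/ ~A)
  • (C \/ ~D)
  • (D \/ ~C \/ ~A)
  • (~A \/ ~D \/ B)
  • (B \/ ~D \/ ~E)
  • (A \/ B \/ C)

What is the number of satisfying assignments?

8

Case analysis on B and C:
  B=1, C=1: E free; 3 ways for (A,D) × 2^1 = 6.
  B=1, C=0: a clause becomes empty — 0.
  B=0, C=1: remaining (A,D,E) ∈ {(0,0,0); (0,0,1)} — 2.
  B=0, C=0: a clause becomes empty — 0.
Total: 6 + 0 + 2 + 0 = 8.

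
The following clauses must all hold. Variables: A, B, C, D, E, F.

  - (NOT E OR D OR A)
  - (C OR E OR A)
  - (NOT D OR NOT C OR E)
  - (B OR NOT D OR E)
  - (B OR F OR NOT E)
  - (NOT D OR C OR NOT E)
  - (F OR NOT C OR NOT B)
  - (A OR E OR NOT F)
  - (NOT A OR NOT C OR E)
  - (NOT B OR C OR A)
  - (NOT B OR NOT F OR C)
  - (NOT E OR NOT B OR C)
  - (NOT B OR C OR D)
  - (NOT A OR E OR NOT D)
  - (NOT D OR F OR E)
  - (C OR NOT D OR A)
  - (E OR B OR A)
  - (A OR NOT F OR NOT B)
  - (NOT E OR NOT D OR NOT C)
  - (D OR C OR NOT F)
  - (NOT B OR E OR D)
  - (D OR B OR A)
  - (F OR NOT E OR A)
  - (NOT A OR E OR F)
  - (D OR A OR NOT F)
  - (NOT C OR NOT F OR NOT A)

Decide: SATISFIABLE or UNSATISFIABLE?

E = True:
  C = True:
    propagation gives D=False, A=True, F=False, B=True; an empty clause results — contradiction.
  C = False:
    propagation gives D=False, A=True, B=False, F=True; an empty clause results — contradiction.
E = False:
  A = True:
    propagation gives C=False, D=False, B=False, F=False; an empty clause results — contradiction.
  A = False:
    propagation gives C=True, D=False, F=False, B=False; an empty clause results — contradiction.
Every branch closes, so no satisfying assignment exists.

UNSATISFIABLE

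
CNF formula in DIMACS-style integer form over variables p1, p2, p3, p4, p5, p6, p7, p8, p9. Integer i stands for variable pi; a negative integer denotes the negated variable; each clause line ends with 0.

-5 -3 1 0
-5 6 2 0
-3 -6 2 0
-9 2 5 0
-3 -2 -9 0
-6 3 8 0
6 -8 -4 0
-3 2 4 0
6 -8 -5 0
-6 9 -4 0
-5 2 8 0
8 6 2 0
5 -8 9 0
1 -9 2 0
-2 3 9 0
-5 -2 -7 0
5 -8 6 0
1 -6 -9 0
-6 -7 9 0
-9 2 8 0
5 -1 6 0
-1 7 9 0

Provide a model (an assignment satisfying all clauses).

p1=F  p2=T  p3=T  p4=T  p5=F  p6=F  p7=F  p8=F  p9=F

Branch on p1: take p1 = False.
For the remaining variables, p2 = True, p3 = True, p4 = True, p5 = False, p6 = False, p7 = False, p8 = False, p9 = False works.
Check each clause:
  1. (p1 || !p5 || !p3) — !p5 is true.
  2. (!p5 || p6 || p2) — p2 is true.
  3. (p2 || !p3 || !p6) — p2 is true.
  4. (p5 || !p9 || p2) — p2 is true.
  5. (!p3 || !p9 || !p2) — !p9 is true.
  6. (!p6 || p3 || p8) — !p6 is true.
  7. (!p8 || !p4 || p6) — !p8 is true.
  8. (p4 || !p3 || p2) — p2 is true.
  9. (!p5 || !p8 || p6) — !p8 is true.
  10. (!p6 || p9 || !p4) — !p6 is true.
  11. (p2 || !p5 || p8) — p2 is true.
  12. (p8 || p6 || p2) — p2 is true.
  13. (!p8 || p9 || p5) — !p8 is true.
  14. (p1 || !p9 || p2) — p2 is true.
  15. (p3 || p9 || !p2) — p3 is true.
  16. (!p7 || !p2 || !p5) — !p7 is true.
  17. (p5 || p6 || !p8) — !p8 is true.
  18. (!p9 || p1 || !p6) — !p6 is true.
  19. (!p7 || p9 || !p6) — !p6 is true.
  20. (!p9 || p8 || p2) — p2 is true.
  21. (p5 || !p1 || p6) — !p1 is true.
  22. (p7 || !p1 || p9) — !p1 is true.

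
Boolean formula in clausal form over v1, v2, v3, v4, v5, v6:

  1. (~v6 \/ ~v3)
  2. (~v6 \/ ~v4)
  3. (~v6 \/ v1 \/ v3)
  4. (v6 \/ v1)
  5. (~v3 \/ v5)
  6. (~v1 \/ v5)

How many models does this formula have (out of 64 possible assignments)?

10

Split on v6, then v1.
  v6=1, v1=1: remaining (v2,v3,v4,v5) ∈ {(0,0,0,1); (1,0,0,1)} — 2.
  v6=1, v1=0: a clause becomes empty — 0.
  v6=0, v1=1: forces v5=1; v2, v3, v4 free → 2^3 = 8.
  v6=0, v1=0: a clause becomes empty — 0.
Total: 2 + 0 + 8 + 0 = 10.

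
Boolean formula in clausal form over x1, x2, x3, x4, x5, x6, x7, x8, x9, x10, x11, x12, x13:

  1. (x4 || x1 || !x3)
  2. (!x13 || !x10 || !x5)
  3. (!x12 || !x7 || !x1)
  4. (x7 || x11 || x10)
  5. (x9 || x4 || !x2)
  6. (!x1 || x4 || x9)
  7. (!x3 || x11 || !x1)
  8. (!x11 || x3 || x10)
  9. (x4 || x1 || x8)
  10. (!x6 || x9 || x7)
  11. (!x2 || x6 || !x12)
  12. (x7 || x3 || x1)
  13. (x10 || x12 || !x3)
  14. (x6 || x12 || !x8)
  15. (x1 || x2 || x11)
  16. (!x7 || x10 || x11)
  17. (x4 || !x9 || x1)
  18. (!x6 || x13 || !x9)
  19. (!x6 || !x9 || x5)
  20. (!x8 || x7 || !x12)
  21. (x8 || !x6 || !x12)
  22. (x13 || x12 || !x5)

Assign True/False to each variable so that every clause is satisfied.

Pure literal: x4 appears only positively; assign x4 = True.
Try x1 = False.
Try x2 = True.
Try x3 = False.
  then x7 is forced to True.
For the remaining variables, x5 = False, x6 = True, x8 = True, x9 = False, x10 = True, x11 = False, x12 = False, x13 = False works.
Every clause has at least one true literal under this assignment.

x1=F, x2=T, x3=F, x4=T, x5=F, x6=T, x7=T, x8=T, x9=F, x10=T, x11=F, x12=F, x13=F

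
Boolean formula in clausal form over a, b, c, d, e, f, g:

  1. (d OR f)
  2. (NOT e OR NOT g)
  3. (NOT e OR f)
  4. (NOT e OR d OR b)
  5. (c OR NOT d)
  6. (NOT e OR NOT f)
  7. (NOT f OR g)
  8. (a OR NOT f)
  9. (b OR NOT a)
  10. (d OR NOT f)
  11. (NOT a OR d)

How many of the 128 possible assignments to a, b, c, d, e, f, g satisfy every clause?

7

Case analysis on f and d:
  f=1, d=1: remaining (a,b,c,e,g) ∈ {(1,1,1,0,1)} — 1.
  f=1, d=0: a clause becomes empty — 0.
  f=0, d=1: g free; 3 ways for (a,b,c,e) × 2^1 = 6.
  f=0, d=0: a clause becomes empty — 0.
Total: 1 + 0 + 6 + 0 = 7.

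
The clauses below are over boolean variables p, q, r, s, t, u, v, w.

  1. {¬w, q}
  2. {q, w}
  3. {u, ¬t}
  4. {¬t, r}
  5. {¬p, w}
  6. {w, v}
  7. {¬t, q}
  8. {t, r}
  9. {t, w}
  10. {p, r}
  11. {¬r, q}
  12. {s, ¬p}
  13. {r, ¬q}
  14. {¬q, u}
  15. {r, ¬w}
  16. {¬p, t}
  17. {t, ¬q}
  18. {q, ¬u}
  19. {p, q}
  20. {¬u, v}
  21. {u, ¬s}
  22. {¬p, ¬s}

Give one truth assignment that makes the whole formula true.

p=False  q=True  r=True  s=True  t=True  u=True  v=True  w=True

Check each clause:
  1. {q, ¬w} — q is true.
  2. {w, q} — w is true.
  3. {u, ¬t} — u is true.
  4. {r, ¬t} — r is true.
  5. {¬p, w} — w is true.
  6. {w, v} — w is true.
  7. {q, ¬t} — q is true.
  8. {r, t} — r is true.
  9. {t, w} — w is true.
  10. {r, p} — r is true.
  11. {q, ¬r} — q is true.
  12. {¬p, s} — s is true.
  13. {r, ¬q} — r is true.
  14. {¬q, u} — u is true.
  15. {¬w, r} — r is true.
  16. {¬p, t} — t is true.
  17. {¬q, t} — t is true.
  18. {q, ¬u} — q is true.
  19. {q, p} — q is true.
  20. {¬u, v} — v is true.
  21. {¬s, u} — u is true.
  22. {¬s, ¬p} — ¬p is true.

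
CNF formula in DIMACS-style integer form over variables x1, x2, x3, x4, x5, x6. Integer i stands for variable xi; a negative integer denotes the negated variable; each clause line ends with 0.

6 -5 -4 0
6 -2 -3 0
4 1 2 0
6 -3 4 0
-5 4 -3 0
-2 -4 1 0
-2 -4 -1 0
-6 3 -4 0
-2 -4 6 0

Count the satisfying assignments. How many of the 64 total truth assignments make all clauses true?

23

Split on x4, then x2.
  x4=T, x2=T: a clause becomes empty — 0.
  x4=T, x2=F: x1 free; 4 ways for (x3,x5,x6) × 2^1 = 8.
  x4=F, x2=T: x1 free; 5 ways for (x3,x5,x6) × 2^1 = 10.
  x4=F, x2=F: 5 of the 16 assignments to (x1,x3,x5,x6) work.
Total: 0 + 8 + 10 + 5 = 23.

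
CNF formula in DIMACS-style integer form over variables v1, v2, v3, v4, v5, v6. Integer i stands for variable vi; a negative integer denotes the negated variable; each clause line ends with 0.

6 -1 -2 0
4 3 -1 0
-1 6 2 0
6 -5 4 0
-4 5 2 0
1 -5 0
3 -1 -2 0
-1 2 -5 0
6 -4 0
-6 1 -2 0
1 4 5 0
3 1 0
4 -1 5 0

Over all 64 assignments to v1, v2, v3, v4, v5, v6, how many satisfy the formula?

Satisfying assignments:
  v1=T v2=T v3=T v4=F v5=T v6=T
  v1=T v2=T v3=T v4=T v5=F v6=T
  v1=T v2=T v3=T v4=T v5=T v6=T
Count: 3.

3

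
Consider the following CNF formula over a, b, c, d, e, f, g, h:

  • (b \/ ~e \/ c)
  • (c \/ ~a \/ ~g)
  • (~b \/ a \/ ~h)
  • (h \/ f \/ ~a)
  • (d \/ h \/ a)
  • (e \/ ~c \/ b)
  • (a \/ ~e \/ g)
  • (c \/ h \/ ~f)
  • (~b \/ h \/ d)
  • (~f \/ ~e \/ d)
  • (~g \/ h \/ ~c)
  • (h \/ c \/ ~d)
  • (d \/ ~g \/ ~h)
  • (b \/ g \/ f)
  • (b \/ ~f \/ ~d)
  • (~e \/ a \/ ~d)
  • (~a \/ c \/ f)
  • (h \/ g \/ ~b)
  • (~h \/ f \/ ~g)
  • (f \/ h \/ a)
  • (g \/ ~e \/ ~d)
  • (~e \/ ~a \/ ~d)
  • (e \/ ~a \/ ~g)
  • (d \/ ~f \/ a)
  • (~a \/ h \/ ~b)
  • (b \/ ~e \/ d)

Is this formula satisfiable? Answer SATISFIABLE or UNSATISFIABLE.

SATISFIABLE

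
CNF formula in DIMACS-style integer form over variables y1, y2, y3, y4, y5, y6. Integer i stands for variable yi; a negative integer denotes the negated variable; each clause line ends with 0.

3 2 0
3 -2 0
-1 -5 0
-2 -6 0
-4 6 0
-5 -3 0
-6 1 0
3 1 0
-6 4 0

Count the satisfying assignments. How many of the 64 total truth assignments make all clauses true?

Satisfying assignments:
  y1=0 y2=0 y3=1 y4=0 y5=0 y6=0
  y1=0 y2=1 y3=1 y4=0 y5=0 y6=0
  y1=1 y2=0 y3=1 y4=0 y5=0 y6=0
  y1=1 y2=0 y3=1 y4=1 y5=0 y6=1
  y1=1 y2=1 y3=1 y4=0 y5=0 y6=0
Count: 5.

5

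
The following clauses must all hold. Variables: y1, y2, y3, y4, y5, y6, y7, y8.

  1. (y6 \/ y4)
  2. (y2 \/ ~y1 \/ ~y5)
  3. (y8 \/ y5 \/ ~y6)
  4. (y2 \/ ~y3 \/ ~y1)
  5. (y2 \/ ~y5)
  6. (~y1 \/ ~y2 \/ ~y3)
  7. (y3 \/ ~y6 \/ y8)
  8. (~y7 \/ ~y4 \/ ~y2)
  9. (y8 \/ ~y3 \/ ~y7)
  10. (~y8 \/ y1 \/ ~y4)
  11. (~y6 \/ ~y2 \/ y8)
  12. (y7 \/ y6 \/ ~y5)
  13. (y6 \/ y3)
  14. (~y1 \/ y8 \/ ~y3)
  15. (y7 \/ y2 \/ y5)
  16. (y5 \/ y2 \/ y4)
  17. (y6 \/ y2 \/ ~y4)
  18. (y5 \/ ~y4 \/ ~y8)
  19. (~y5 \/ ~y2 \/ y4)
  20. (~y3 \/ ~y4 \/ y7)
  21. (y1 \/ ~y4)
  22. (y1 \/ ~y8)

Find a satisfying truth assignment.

y1=T  y2=T  y3=F  y4=T  y5=T  y6=T  y7=F  y8=T

Branch on y1: take y1 = True.
Branch on y2: take y2 = True.
  then y3 is forced to False.
  then y6 is forced to True.
  then y8 is forced to True.
Branch on y4: take y4 = True.
  then y7 is forced to False.
  then y5 is forced to True.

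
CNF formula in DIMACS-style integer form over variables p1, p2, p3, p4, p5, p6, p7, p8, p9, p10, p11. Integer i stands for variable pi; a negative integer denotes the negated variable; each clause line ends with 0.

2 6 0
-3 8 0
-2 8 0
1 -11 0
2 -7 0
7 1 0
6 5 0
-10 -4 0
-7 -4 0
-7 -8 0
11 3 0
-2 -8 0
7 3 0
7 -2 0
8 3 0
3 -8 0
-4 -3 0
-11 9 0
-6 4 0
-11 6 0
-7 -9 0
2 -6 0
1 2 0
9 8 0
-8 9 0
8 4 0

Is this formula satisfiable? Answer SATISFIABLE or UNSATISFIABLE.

UNSATISFIABLE

p8 = True:
  propagation gives p7=False, p1=True, p2=False, p6=True; an empty clause results — contradiction.
p8 = False:
  propagation gives p3=False; an empty clause results — contradiction.
Every branch closes, so no satisfying assignment exists.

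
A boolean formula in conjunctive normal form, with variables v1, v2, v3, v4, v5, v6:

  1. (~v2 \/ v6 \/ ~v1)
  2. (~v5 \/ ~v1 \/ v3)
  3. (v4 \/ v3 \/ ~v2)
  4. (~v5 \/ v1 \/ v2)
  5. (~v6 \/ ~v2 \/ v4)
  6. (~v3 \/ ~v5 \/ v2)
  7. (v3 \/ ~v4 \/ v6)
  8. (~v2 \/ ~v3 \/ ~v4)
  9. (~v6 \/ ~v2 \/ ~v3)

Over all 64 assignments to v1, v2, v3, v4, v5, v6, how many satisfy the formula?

19

Split on v2, then v3.
  v2=1, v3=1: remaining (v1,v4,v5,v6) ∈ {(0,0,0,0); (0,0,1,0)} — 2.
  v2=1, v3=0: remaining (v1,v4,v5,v6) ∈ {(0,1,0,1); (0,1,1,1); (1,1,0,1)} — 3.
  v2=0, v3=1: forces v5=0; v1, v4, v6 free → 2^3 = 8.
  v2=0, v3=0: v1 free; 3 ways for (v4,v5,v6) × 2^1 = 6.
Total: 2 + 3 + 8 + 6 = 19.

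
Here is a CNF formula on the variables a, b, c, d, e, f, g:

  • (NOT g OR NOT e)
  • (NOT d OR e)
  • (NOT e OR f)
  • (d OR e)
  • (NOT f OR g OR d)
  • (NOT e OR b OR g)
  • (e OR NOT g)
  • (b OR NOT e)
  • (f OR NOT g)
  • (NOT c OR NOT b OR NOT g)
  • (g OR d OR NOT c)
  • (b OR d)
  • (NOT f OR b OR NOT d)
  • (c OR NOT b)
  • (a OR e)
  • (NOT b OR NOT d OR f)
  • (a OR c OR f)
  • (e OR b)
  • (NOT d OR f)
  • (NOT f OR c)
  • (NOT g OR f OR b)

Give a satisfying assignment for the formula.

Pure literal: a appears only positively; assign a = True.
Set b = True and propagate.
  then c is forced to True.
  then g is forced to False.
  then d is forced to True.
  then e is forced to True.
  then f is forced to True.

a = T, b = T, c = T, d = T, e = T, f = T, g = F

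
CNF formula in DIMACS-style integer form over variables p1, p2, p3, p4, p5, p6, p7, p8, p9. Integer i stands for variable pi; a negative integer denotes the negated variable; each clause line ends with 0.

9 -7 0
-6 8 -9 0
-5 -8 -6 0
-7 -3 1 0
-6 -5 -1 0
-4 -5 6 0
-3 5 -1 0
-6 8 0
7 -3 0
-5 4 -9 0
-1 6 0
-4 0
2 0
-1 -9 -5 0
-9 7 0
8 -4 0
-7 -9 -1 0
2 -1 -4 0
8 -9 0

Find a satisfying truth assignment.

p1=False  p2=True  p3=False  p4=False  p5=False  p6=False  p7=False  p8=False  p9=False

(¬p4) is a unit clause, so p4 = False.
The clause (p2) is unit: p2 must be True.
Pure literal: p3 appears only negated; assign p3 = False.
Set p1 = False and propagate.
Branch on p5: take p5 = False.
For the remaining variables, p6 = False, p7 = False, p8 = False, p9 = False works.
Every clause has at least one true literal under this assignment.
Check each clause:
  1. {p9, ¬p7} — ¬p7 is true.
  2. {¬p9, p8, ¬p6} — ¬p6 is true.
  3. {¬p8, ¬p6, ¬p5} — ¬p8 is true.
  4. {p1, ¬p3, ¬p7} — ¬p3 is true.
  5. {¬p5, ¬p1, ¬p6} — ¬p6 is true.
  6. {¬p4, p6, ¬p5} — ¬p5 is true.
  7. {¬p1, ¬p3, p5} — ¬p3 is true.
  8. {p8, ¬p6} — ¬p6 is true.
  9. {p7, ¬p3} — ¬p3 is true.
  10. {p4, ¬p5, ¬p9} — ¬p5 is true.
  11. {¬p1, p6} — ¬p1 is true.
  12. {¬p4} — ¬p4 is true.
  13. {p2} — p2 is true.
  14. {¬p5, ¬p1, ¬p9} — ¬p5 is true.
  15. {¬p9, p7} — ¬p9 is true.
  16. {p8, ¬p4} — ¬p4 is true.
  17. {¬p7, ¬p9, ¬p1} — ¬p7 is true.
  18. {p2, ¬p4, ¬p1} — p2 is true.
  19. {¬p9, p8} — ¬p9 is true.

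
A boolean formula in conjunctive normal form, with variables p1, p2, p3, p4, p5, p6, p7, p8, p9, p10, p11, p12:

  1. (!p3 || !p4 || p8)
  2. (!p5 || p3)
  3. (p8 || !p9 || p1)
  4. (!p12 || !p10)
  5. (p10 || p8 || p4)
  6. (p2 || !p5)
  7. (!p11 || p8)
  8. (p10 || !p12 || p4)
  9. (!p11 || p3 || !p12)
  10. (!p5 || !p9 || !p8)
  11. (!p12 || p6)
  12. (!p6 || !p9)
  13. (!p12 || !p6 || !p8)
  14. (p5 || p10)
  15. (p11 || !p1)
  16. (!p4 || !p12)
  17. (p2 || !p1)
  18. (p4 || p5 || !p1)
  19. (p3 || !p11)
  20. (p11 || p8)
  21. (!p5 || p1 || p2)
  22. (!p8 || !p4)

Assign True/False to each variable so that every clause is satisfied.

p1=False, p2=False, p3=True, p4=False, p5=False, p6=False, p7=False, p8=True, p9=True, p10=True, p11=True, p12=False

Pure literal: p12 appears only negated; assign p12 = False.
Branch on p1: take p1 = False.
Set p2 = False and propagate.
  then p5 is forced to False.
  then p10 is forced to True.
The remaining clauses are satisfied by p3 = True, p4 = False, p6 = False, p7 = False, p8 = True, p9 = True, p11 = True.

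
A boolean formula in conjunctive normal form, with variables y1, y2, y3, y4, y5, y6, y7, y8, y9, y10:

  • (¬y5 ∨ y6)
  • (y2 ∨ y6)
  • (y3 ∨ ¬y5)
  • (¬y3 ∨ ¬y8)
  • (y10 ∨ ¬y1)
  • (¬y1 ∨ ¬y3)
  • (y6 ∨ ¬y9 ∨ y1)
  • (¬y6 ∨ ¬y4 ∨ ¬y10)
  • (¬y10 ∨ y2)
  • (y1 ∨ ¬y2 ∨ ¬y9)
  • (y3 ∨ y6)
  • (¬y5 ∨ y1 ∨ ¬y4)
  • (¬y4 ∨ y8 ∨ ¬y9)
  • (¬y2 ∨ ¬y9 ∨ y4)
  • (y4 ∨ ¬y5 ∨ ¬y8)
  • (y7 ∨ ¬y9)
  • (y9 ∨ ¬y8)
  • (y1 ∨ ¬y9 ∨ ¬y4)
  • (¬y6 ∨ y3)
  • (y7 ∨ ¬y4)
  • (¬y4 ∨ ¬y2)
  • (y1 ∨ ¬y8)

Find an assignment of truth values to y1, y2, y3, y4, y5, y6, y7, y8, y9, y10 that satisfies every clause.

Pure literal: y5 appears only negated; assign y5 = False.
Pure literal: y7 appears only positively; assign y7 = True.
Set y1 = False and propagate.
  then y8 is forced to False.
Try y2 = True.
  then y9 is forced to False.
  then y4 is forced to False.
The remaining clauses are satisfied by y3 = True, y6 = True, y10 = False.

y1 = False, y2 = True, y3 = True, y4 = False, y5 = False, y6 = True, y7 = True, y8 = False, y9 = False, y10 = False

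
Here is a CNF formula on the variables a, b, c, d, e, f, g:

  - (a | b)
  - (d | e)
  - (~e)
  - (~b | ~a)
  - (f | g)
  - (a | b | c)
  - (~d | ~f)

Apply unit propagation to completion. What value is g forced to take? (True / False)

True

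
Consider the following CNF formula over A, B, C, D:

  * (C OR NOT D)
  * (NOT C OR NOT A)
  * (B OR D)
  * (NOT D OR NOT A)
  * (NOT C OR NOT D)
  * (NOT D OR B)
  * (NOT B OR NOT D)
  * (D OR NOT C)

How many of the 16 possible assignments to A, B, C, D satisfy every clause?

2

The models are:
  A=0 B=1 C=0 D=0
  A=1 B=1 C=0 D=0
Count: 2.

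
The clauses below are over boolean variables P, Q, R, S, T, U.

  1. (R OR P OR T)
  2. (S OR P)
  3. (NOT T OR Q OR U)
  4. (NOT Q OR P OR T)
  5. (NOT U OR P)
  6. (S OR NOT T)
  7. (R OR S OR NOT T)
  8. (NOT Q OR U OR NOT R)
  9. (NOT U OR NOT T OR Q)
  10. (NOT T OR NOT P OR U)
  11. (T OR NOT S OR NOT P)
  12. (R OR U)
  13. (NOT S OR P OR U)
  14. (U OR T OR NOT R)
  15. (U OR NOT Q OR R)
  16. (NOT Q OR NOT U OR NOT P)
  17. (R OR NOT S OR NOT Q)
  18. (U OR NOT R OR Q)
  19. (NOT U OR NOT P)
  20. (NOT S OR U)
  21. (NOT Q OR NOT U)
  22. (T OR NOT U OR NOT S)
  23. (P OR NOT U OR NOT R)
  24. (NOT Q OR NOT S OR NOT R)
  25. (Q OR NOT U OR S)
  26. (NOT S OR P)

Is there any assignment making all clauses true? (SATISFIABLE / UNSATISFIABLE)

UNSATISFIABLE

U = True:
  propagation gives P=True; an empty clause results — contradiction.
U = False:
  propagation gives R=True, Q=False; an empty clause results — contradiction.
Every branch closes, so no satisfying assignment exists.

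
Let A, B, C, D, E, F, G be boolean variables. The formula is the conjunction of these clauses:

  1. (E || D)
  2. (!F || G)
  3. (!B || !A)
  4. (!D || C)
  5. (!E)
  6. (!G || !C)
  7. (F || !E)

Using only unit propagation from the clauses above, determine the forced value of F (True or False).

False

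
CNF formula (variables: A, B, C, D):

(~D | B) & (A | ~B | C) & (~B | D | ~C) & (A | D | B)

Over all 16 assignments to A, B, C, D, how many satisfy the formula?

6

Satisfying assignments:
  A=0 B=1 C=1 D=1
  A=1 B=0 C=0 D=0
  A=1 B=0 C=1 D=0
  A=1 B=1 C=0 D=0
  A=1 B=1 C=0 D=1
  A=1 B=1 C=1 D=1
That's 6 in total.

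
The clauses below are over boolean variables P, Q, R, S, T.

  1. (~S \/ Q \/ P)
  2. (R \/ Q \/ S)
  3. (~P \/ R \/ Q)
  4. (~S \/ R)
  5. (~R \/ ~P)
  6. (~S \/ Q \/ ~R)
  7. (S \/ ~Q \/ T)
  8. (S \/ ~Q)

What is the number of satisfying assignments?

4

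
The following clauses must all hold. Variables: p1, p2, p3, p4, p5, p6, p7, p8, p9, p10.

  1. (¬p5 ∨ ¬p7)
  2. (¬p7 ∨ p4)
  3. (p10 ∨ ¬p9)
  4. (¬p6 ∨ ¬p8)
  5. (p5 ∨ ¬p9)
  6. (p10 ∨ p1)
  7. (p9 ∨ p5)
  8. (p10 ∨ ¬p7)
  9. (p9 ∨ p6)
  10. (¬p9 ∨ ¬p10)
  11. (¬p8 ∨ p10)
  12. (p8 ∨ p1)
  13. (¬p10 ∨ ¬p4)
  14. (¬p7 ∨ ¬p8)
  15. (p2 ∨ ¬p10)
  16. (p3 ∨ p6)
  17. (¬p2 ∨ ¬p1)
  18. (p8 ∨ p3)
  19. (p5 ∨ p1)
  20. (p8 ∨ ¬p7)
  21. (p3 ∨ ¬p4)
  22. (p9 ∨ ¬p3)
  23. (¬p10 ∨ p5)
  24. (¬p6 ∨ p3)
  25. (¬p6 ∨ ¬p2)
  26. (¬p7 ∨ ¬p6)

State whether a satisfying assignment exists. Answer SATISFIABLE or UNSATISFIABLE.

UNSATISFIABLE

p10 = True:
  propagation gives p9=False, p5=True, p7=False, p6=True; an empty clause results — contradiction.
p10 = False:
  propagation gives p9=False, p1=True, p5=True, p7=False; an empty clause results — contradiction.
Every branch closes, so no satisfying assignment exists.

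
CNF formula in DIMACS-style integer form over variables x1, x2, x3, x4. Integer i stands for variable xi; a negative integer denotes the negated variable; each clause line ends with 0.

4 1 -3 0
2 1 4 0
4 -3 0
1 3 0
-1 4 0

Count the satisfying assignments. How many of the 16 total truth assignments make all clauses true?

The models are:
  x1=F x2=F x3=T x4=T
  x1=F x2=T x3=T x4=T
  x1=T x2=F x3=F x4=T
  x1=T x2=F x3=T x4=T
  x1=T x2=T x3=F x4=T
  x1=T x2=T x3=T x4=T
Count: 6.

6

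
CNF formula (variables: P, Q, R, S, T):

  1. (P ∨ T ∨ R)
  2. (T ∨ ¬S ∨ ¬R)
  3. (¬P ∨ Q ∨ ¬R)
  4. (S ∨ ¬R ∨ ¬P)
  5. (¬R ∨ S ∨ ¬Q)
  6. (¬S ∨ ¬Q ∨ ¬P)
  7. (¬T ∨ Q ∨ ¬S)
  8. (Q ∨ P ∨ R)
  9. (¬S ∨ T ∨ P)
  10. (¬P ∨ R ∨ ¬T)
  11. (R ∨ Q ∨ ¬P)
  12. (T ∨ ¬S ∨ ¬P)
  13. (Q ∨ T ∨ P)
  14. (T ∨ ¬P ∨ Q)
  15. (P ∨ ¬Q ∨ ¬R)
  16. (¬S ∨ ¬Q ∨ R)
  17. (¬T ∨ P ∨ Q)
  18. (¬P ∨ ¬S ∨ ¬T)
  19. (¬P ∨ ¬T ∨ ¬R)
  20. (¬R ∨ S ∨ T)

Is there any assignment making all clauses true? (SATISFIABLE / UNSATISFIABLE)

SATISFIABLE

Branch on P: take P = False.
Branch on Q: take Q = True.
  then R is forced to False.
  then T is forced to True.
  then S is forced to False.
Every clause has at least one true literal under this assignment.
So P = False, Q = True, R = False, S = False, T = True is a satisfying assignment.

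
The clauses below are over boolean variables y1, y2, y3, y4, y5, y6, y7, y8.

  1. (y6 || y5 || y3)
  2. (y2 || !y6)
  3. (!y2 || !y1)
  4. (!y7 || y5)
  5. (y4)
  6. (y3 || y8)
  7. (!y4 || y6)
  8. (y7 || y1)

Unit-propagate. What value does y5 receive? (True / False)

True

Unit clause (y4) sets y4 = True.
(!y4 || y6): since y4 = True, the clause reduces to (y6). y6 = True.
In (y2 || !y6), !y6 is now false; y2 must hold, so y2 = True.
From (!y1 || !y2) and y2 = True: y1 = False.
(y7 || y1) with y1 = False leaves only y7, so y7 = True.
In (!y7 || y5), !y7 is now false; y5 must hold, so y5 = True.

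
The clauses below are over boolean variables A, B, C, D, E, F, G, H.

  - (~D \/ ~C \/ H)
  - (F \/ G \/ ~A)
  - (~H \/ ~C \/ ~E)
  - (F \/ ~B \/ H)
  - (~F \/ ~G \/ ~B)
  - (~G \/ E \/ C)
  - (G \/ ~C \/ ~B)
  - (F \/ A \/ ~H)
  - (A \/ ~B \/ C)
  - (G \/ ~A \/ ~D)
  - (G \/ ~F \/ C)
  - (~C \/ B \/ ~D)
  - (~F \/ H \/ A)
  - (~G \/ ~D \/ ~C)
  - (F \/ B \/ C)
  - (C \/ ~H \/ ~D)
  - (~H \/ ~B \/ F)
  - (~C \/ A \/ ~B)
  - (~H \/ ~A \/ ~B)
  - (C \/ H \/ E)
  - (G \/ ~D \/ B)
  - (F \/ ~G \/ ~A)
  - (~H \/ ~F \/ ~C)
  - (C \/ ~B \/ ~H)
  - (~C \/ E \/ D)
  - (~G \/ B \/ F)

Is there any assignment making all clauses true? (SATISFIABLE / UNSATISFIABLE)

SATISFIABLE

Try A = True.
The remaining clauses are satisfied by B = False, C = True, D = False, E = True, F = True, G = True, H = False.
Every clause has at least one true literal under this assignment.
So A = T  B = F  C = T  D = F  E = T  F = T  G = T  H = F is a satisfying assignment.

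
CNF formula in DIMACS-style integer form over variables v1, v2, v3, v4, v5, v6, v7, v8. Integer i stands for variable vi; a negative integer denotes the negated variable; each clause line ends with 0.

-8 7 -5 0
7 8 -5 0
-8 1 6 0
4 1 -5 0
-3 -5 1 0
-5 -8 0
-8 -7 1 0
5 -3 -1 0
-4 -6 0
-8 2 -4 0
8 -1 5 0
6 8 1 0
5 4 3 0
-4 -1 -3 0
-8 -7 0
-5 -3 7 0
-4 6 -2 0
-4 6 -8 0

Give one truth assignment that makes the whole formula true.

v1 = True, v2 = True, v3 = False, v4 = False, v5 = True, v6 = False, v7 = True, v8 = False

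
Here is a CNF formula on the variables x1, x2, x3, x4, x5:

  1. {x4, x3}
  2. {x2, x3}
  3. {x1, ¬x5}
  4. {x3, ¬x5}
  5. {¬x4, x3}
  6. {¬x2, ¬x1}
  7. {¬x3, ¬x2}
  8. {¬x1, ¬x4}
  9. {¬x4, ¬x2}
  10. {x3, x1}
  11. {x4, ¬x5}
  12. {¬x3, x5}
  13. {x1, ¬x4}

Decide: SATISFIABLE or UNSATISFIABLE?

x3 = True:
  propagation gives x2=False, x5=True, x1=True, x4=False; an empty clause results — contradiction.
x3 = False:
  propagation gives x4=True; an empty clause results — contradiction.
Every branch closes, so no satisfying assignment exists.

UNSATISFIABLE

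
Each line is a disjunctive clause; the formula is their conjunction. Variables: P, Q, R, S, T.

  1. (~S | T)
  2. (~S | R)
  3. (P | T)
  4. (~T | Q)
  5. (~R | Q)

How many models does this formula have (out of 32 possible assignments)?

9

Split on T, then Q.
  T=T, Q=T: P free; 3 ways for (R,S) × 2^1 = 6.
  T=T, Q=F: a clause becomes empty — 0.
  T=F, Q=T: remaining (P,R,S) ∈ {(T,F,F); (T,T,F)} — 2.
  T=F, Q=F: remaining (P,R,S) ∈ {(T,F,F)} — 1.
Total: 6 + 0 + 2 + 1 = 9.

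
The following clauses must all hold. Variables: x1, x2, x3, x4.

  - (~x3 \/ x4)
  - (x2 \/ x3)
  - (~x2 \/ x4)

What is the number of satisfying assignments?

6

Satisfying assignments:
  x1=F x2=F x3=T x4=T
  x1=F x2=T x3=F x4=T
  x1=F x2=T x3=T x4=T
  x1=T x2=F x3=T x4=T
  x1=T x2=T x3=F x4=T
  x1=T x2=T x3=T x4=T
Count: 6.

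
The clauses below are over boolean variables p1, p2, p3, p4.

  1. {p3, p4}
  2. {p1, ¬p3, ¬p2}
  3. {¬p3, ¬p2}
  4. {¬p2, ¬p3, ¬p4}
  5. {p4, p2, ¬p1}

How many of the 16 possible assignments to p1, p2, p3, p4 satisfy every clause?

Split on p2, then p3.
  p2=1, p3=1: a clause becomes empty — 0.
  p2=1, p3=0: remaining (p1,p4) ∈ {(0,1); (1,1)} — 2.
  p2=0, p3=1: remaining (p1,p4) ∈ {(0,0); (0,1); (1,1)} — 3.
  p2=0, p3=0: remaining (p1,p4) ∈ {(0,1); (1,1)} — 2.
Total: 0 + 2 + 3 + 2 = 7.

7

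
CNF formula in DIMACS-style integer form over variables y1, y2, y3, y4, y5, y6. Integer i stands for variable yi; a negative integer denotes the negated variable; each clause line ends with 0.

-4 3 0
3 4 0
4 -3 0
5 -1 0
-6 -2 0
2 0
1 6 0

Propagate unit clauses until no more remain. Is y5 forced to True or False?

(y2) stands alone — y2 = True.
(~y6 | ~y2): since y2 = True, the clause reduces to (~y6). y6 = False.
In (y1 | y6), y6 is now false; y1 must hold, so y1 = True.
(~y1 | y5): since y1 = True, the clause reduces to (y5). y5 = True.

True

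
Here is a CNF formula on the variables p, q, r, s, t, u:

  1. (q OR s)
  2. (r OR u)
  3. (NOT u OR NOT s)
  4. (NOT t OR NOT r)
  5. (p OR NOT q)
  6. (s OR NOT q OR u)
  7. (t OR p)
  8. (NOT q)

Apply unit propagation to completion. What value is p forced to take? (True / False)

Unit clause (NOT q) sets q = False.
(s OR q) with q = False leaves only s, so s = True.
In (NOT s OR NOT u), NOT s is now false; NOT u must hold, so u = False.
(u OR r) with u = False leaves only r, so r = True.
(NOT r OR NOT t) with r = True leaves only NOT t, so t = False.
In (p OR t), t is now false; p must hold, so p = True.

True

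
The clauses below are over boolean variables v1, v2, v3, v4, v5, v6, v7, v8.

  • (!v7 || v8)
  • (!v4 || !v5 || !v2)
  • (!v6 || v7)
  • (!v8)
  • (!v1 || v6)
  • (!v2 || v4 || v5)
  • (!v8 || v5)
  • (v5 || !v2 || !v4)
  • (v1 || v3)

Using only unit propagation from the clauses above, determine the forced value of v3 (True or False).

True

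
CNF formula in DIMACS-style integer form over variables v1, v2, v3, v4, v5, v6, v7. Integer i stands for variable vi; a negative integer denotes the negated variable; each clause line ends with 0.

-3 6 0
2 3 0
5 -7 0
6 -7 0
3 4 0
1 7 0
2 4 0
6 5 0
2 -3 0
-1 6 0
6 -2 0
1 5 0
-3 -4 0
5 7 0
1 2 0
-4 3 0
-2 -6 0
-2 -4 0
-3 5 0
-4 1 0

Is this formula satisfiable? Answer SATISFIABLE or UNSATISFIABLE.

UNSATISFIABLE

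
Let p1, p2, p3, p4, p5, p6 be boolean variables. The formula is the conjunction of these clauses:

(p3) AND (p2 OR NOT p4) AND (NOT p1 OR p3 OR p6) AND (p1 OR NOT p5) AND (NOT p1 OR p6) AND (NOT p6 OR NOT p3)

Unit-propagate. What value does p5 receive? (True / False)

(p3) stands alone — p3 = True.
From (NOT p6 OR NOT p3) and p3 = True: p6 = False.
(NOT p1 OR p6): since p6 = False, the clause reduces to (NOT p1). p1 = False.
From (p1 OR NOT p5) and p1 = False: p5 = False.

False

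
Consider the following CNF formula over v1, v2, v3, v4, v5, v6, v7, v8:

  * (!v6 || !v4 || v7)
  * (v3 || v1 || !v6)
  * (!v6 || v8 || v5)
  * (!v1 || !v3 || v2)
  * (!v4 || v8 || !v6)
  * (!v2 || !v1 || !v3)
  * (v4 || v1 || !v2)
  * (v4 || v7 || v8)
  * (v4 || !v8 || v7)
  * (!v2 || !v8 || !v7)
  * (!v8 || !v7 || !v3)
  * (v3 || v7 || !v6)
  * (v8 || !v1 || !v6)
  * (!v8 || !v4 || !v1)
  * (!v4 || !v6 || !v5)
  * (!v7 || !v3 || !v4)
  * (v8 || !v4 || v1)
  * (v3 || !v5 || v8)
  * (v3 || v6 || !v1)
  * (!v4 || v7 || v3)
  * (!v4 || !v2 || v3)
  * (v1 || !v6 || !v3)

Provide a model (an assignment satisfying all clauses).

Try v1 = False.
Branch on v2: take v2 = True.
  then v4 is forced to True.
  then v8 is forced to True.
  then v7 is forced to False.
  then v6 is forced to False.
  then v3 is forced to True.
v5 is now unconstrained; take v5 = False.

v1 = 0, v2 = 1, v3 = 1, v4 = 1, v5 = 0, v6 = 0, v7 = 0, v8 = 1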